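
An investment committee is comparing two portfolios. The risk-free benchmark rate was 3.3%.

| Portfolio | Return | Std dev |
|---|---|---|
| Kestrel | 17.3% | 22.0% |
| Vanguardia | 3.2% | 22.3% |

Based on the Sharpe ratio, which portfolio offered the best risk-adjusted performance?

Kestrel

Kestrel: Sharpe ratio = (17.3% − 3.3%) / 22.0% = 0.636
Vanguardia: Sharpe ratio = (3.2% − 3.3%) / 22.3% = -0.004
Highest: Kestrel (0.636).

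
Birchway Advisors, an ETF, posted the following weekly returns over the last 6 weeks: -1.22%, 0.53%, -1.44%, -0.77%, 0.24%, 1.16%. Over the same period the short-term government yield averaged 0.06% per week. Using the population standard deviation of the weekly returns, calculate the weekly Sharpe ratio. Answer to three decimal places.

-0.325

Mean return r̄ = -1.500 / 6 = -0.2500%
Σ(r − r̄)² = (-1.22 − (-0.2500))² + (0.53 − (-0.2500))² + … = 5.4640
population σ = √(5.4640 / 6) = √0.9107 = 0.9543%
Sharpe = (r̄ − rf) / σ = (-0.2500 − 0.06) / 0.9543 = -0.3100 / 0.9543 = -0.3248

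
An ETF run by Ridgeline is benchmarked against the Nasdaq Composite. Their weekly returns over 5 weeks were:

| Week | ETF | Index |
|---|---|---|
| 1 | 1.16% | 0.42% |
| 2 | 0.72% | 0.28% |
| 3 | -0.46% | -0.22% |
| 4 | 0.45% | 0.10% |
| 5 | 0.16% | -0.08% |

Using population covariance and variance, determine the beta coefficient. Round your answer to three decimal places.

r̄p = 0.4060%,  r̄m = 0.1000%
Cov = Σ(rp − r̄p)(rm − r̄m) / 5 = 0.1238
Var(rm) = Σ(rm − r̄m)² / 5 = 0.0539
β = Cov / Var = 0.1238 / 0.0539 = 2.2968

2.297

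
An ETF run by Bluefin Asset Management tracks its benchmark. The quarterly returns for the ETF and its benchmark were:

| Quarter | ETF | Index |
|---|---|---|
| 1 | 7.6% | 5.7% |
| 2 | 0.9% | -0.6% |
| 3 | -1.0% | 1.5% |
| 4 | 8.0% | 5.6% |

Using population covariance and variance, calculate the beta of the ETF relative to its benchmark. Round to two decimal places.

1.33

r̄p = 3.8750%,  r̄m = 3.0500%
Cov = Σ(rp − r̄p)(rm − r̄m) / 4 = 9.7013
Var(rm) = Σ(rm − r̄m)² / 4 = 7.3125
β = Cov / Var = 9.7013 / 7.3125 = 1.3267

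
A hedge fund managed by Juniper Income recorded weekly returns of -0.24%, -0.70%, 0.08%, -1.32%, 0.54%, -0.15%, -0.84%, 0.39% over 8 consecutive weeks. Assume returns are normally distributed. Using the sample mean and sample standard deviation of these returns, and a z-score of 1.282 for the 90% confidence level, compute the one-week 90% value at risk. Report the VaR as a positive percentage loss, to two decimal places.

Mean return r̄ = -2.240 / 8 = -0.2800%
Sample std dev = √[2.8410 / 7] = 0.6371%
VaR = −(r̄ − z·σ) = −(-0.2800 − 1.282 × 0.6371) = −(-1.0968) = 1.0968%

1.10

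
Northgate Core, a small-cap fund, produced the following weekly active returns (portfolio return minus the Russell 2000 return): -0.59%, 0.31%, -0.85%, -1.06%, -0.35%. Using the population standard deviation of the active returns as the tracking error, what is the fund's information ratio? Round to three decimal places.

r̄ = (-0.59 + 0.31 − 0.85 − 1.06 − 0.35) / 5 = -0.5080%
Σ(r − r̄)² = 1.1225; population σ = √(1.1225/5) = 0.4738%
IR = r̄ / tracking error = -0.5080 / 0.4738 = -1.0722

-1.072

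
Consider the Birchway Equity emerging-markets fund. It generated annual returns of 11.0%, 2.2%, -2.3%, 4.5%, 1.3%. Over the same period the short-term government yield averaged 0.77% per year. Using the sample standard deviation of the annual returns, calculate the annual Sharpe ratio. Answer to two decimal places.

r̄ = (11 + 2.2 − 2.3 + 4.5 + 1.3) / 5 = 16.70 / 5 = 3.3400%
Sample std dev = √[97.2920 / 4] = 4.9318%
Sharpe = (r̄ − rf) / σ = (3.3400 − 0.77) / 4.9318 = 2.5700 / 4.9318 = 0.5211

0.52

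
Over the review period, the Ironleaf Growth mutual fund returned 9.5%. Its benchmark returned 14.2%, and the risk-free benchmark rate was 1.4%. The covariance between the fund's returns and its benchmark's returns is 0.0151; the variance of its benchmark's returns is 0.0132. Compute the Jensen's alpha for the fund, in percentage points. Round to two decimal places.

-6.54

β = Cov / Var = 0.0151 / 0.0132 = 1.1439
E[R] = Rf + β(Rm − Rf) = 1.4% + 1.1439 × (14.2% − 1.4%) = 16.0419%
α = Rp − E[R] = 9.5% − 16.0419% = -6.5419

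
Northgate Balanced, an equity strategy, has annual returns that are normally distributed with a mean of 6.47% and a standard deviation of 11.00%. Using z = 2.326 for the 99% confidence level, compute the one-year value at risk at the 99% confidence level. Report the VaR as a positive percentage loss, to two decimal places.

VaR (as % loss) = −(μ − z·σ) = −(6.47% − 2.326 × 11.00%) = −(-19.1160%) = 19.1160%

19.12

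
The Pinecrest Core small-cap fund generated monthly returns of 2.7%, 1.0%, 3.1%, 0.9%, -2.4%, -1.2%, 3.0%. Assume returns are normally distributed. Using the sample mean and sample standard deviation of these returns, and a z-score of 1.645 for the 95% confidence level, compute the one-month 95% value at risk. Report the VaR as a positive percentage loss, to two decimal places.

r̄ = (2.7 + 1 + 3.1 + 0.9 − 2.4 − 1.2 + 3) / 7 = 1.0143%
Sample std dev = √[27.7086 / 6] = 2.1490%
VaR = −(r̄ − z·σ) = −(1.0143 − 1.645 × 2.1490) = −(-2.5208) = 2.5208%

2.52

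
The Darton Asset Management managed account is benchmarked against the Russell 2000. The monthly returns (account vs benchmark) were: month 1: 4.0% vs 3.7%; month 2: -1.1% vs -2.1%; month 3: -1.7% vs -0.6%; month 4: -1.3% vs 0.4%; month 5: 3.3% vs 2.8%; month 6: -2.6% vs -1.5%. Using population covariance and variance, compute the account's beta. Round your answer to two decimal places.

1.11

r̄p = 0.1000%,  r̄m = 0.4500%
Cov = Σ(rp − r̄p)(rm − r̄m) / 6 = 5.0800
Var(rm) = Σ(rm − r̄m)² / 6 = 4.5825
β = Cov / Var = 5.0800 / 4.5825 = 1.1086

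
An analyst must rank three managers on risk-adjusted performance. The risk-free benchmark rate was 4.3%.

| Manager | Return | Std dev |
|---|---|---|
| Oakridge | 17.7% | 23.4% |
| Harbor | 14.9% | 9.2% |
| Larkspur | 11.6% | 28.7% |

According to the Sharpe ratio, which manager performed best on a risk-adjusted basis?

Harbor

Oakridge: Sharpe ratio = (17.7% − 4.3%) / 23.4% = 0.573
Harbor: Sharpe ratio = (14.9% − 4.3%) / 9.2% = 1.152
Larkspur: Sharpe ratio = (11.6% − 4.3%) / 28.7% = 0.254
Highest: Harbor (1.152).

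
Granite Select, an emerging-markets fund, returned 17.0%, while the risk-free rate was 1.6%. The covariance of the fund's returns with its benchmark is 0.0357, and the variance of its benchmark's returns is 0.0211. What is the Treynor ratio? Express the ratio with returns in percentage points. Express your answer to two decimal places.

9.10

β = Cov / Var = 0.0357 / 0.0211 = 1.6919
Treynor = (Rp − Rf) / β = (17.0% − 1.6%) / 1.6919 = 15.40 / 1.6919 = 9.1022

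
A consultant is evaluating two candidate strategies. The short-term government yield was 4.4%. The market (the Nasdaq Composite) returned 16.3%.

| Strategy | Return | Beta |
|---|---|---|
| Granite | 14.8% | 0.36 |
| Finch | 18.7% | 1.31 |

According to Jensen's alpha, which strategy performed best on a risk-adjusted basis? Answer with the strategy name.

Granite: α = 14.8% − [4.4% + 0.36 × (16.3% − 4.4%)] = 6.116
Finch: α = 18.7% − [4.4% + 1.31 × (16.3% − 4.4%)] = -1.289
Highest: Granite (6.116).

Granite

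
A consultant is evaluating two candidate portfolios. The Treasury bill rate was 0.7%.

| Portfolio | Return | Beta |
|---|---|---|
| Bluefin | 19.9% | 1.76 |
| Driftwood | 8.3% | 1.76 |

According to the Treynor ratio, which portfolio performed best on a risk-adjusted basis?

Bluefin

Bluefin: Treynor = (19.9% − 0.7%) / 1.76 = 10.909
Driftwood: Treynor = (8.3% − 0.7%) / 1.76 = 4.318
Highest: Bluefin (10.909).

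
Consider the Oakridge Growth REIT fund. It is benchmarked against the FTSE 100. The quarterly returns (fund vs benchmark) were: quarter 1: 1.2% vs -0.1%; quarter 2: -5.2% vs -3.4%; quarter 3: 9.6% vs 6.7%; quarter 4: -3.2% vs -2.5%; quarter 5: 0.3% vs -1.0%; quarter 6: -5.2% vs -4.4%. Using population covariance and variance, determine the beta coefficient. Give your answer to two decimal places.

1.39

r̄p = -0.4167%,  r̄m = -0.7833%
Cov = Σ(rp − r̄p)(rm − r̄m) / 6 = 18.4169
Var(rm) = Σ(rm − r̄m)² / 6 = 13.2314
β = Cov / Var = 18.4169 / 13.2314 = 1.3919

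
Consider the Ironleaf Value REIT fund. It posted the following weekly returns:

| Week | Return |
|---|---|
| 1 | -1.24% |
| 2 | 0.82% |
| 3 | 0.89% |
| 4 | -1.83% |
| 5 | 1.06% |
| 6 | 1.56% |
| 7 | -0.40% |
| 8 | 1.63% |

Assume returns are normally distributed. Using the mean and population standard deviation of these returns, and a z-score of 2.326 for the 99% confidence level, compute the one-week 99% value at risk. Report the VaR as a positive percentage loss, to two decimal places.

2.53

Mean return μ = 2.490 / 8 = 0.3113%
Σ(r − μ)² = 11.9501; population σ = √(11.9501/8) = 1.2222%
VaR = −(μ − z·σ) = −(0.3113 − 2.326 × 1.2222) = −(-2.5315) = 2.5315%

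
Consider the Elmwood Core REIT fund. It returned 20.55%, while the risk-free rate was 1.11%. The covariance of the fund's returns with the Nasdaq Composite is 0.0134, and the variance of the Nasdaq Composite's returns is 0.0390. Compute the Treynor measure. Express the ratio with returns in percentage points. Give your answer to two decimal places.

56.58

β = Cov / Var = 0.0134 / 0.0390 = 0.3436
Treynor = (Rp − Rf) / β = (20.55% − 1.11%) / 0.3436 = 19.44 / 0.3436 = 56.5774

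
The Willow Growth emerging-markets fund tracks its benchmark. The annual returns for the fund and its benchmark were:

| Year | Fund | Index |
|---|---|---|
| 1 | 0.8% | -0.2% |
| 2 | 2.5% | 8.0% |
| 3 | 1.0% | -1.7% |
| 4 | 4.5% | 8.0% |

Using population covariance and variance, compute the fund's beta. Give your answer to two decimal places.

0.28

r̄p = 2.2000%,  r̄m = 3.5250%
Cov = Σ(rp − r̄p)(rm − r̄m) / 4 = 5.7800
Var(rm) = Σ(rm − r̄m)² / 4 = 20.3069
β = Cov / Var = 5.7800 / 20.3069 = 0.2846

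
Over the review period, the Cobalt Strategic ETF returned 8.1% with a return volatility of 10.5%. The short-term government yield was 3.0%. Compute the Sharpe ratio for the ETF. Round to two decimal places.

Sharpe = (Rp − Rf) / σp = (8.1% − 3.0%) / 10.5% = 5.10% / 10.5% = 0.4857

0.49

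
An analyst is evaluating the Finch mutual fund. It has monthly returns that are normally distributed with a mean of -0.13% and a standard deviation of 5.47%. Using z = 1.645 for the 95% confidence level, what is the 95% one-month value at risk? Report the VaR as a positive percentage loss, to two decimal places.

9.13

VaR (as % loss) = −(μ − z·σ) = −(-0.13% − 1.645 × 5.47%) = −(-9.12815%) = 9.12815%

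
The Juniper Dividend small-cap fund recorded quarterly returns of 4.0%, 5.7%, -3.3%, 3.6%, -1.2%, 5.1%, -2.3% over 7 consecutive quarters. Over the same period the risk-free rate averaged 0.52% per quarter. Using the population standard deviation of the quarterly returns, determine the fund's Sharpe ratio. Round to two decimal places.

0.32

Mean return μ = 11.60 / 7 = 1.6571%
Σ(r − μ)² = 85.8571; population σ = √(85.8571/7) = 3.5022%
Sharpe = (μ − rf) / σ = (1.6571 − 0.52) / 3.5022 = 1.1371 / 3.5022 = 0.3247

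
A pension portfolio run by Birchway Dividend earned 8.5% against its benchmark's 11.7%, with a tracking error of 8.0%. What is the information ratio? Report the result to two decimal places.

-0.40

IR = (Rp − Rb) / TE = (8.5% − 11.7%) / 8.0% = -3.20% / 8.0% = -0.4000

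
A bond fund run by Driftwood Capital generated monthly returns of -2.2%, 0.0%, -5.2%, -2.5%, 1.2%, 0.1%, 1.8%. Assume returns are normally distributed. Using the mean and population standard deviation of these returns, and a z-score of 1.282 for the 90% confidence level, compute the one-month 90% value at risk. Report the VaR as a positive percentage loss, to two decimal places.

μ = (-2.2 + 0 − 5.2 − 2.5 + 1.2 + 0.1 + 1.8) / 7 = -6.80 / 7 = -0.9714%
Σ(r − μ)² = (-2.2 − (-0.9714))² + (0 − (-0.9714))² + … = 36.2143
σ = √[36.2143 / 7] = 2.2745%
VaR = −(μ − z·σ) = −(-0.9714 − 1.282 × 2.2745) = −(-3.8873) = 3.8873%

3.89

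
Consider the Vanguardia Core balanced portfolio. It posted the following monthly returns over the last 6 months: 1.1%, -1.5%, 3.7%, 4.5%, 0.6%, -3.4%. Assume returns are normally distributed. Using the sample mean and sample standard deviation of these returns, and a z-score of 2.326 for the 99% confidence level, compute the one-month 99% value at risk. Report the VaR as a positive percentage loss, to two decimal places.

6.16

Mean return r̄ = 5.00 / 6 = 0.8333%
Sample σ = √[Σ(r − r̄)² / 5] = √[45.1533 / 5] = √9.0307 = 3.0051%
VaR = −(r̄ − z·σ) = −(0.8333 − 2.326 × 3.0051) = −(-6.1566) = 6.1566%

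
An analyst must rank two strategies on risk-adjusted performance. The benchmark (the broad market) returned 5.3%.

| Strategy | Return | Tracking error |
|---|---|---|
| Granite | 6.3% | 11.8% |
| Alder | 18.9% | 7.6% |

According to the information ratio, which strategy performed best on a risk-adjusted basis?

Alder

Granite: IR = (6.3% − 5.3%) / 11.8% = 0.085
Alder: IR = (18.9% − 5.3%) / 7.6% = 1.789
Highest: Alder (1.789).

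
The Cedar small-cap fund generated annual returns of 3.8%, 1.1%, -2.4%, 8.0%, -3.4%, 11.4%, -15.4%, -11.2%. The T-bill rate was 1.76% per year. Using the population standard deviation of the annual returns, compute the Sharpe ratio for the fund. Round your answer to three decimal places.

μ = (3.8 + 1.1 − 2.4 + 8 − 3.4 + 11.4 − 15.4 − 11.2) / 8 = -1.0125%
Population σ = √[Σ(r − μ)² / 8] = √[581.3288 / 8] = √72.6661 = 8.5244%
Sharpe = (μ − rf) / σ = (-1.0125 − 1.76) / 8.5244 = -2.7725 / 8.5244 = -0.3252

-0.325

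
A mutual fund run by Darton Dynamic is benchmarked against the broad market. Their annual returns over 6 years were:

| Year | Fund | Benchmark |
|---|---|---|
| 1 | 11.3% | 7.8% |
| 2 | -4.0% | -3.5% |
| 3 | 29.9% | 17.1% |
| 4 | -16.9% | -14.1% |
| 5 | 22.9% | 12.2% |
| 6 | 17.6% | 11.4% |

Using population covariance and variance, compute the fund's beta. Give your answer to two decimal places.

r̄p = 10.1333%,  r̄m = 5.1500%
Cov = Σ(rp − r̄p)(rm − r̄m) / 6 = 169.7700
Var(rm) = Σ(rm − r̄m)² / 6 = 113.9958
β = Cov / Var = 169.7700 / 113.9958 = 1.4893

1.49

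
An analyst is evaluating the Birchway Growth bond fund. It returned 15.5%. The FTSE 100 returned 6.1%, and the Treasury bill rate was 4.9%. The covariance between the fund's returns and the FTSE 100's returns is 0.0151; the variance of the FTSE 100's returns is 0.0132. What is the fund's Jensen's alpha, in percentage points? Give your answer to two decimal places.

9.23

β = Cov / Var = 0.0151 / 0.0132 = 1.1439
E[R] = Rf + β(Rm − Rf) = 4.9% + 1.1439 × (6.1% − 4.9%) = 6.2727%
α = Rp − E[R] = 15.5% − 6.2727% = 9.2273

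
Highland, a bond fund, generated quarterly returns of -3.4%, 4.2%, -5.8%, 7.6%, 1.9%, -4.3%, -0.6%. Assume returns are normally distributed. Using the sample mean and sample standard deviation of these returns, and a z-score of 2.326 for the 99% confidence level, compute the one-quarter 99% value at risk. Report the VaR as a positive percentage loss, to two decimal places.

11.41

r̄ = (-3.4 + 4.2 − 5.8 + 7.6 + 1.9 − 4.3 − 0.6) / 7 = -0.0571%
Σ(r − r̄)² = (-3.4 − (-0.0571))² + (4.2 − (-0.0571))² + (-5.8 − (-0.0571))² + … = 143.0371
σ = √[143.0371 / 6] = 4.8826%
VaR = −(r̄ − z·σ) = −(-0.0571 − 2.326 × 4.8826) = −(-11.4140) = 11.4140%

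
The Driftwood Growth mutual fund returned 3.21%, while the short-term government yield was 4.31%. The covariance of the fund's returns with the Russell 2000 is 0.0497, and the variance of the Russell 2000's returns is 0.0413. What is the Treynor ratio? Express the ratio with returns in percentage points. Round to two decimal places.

β = Cov / Var = 0.0497 / 0.0413 = 1.2034
Treynor = (Rp − Rf) / β = (3.21% − 4.31%) / 1.2034 = -1.10 / 1.2034 = -0.9141

-0.91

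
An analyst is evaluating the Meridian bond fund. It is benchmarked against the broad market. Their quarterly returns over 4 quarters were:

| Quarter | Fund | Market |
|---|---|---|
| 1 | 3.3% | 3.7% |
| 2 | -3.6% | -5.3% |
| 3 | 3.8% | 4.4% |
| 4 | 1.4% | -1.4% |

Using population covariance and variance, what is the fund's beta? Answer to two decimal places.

0.71

r̄p = 1.2250%,  r̄m = 0.3500%
Cov = Σ(rp − r̄p)(rm − r̄m) / 4 = 11.0838
Var(rm) = Σ(rm − r̄m)² / 4 = 15.6525
β = Cov / Var = 11.0838 / 15.6525 = 0.7081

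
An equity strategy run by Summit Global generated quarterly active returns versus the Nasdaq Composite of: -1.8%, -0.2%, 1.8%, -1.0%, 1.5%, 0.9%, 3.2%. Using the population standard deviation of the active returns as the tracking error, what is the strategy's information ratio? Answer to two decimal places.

Mean return r̄ = 4.40 / 7 = 0.6286%
Σ(r − r̄)² = (-1.8 − 0.6286)² + (-0.2 − 0.6286)² + … = 18.0543
population σ = √(18.0543 / 7) = √2.5792 = 1.6060%
IR = r̄ / tracking error = 0.6286 / 1.6060 = 0.3914

0.39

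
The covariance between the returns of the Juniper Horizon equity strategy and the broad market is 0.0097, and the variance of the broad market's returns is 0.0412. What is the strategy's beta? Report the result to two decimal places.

0.24

β = Cov(Rp, Rm) / Var(Rm) = 0.0097 / 0.0412 = 0.2354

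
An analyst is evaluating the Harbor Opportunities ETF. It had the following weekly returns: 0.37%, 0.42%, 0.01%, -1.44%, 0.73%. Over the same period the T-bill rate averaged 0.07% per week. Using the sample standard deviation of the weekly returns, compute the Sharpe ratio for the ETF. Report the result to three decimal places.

-0.061

μ = (0.37 + 0.42 + 0.01 − 1.44 + 0.73) / 5 = 0.0180%
Σ(r − μ)² = (0.37 − 0.0180)² + (0.42 − 0.0180)² + … = 2.9183
sample σ = √(2.9183 / 4) = √0.7296 = 0.8542%
Sharpe = (μ − rf) / σ = (0.0180 − 0.07) / 0.8542 = -0.0520 / 0.8542 = -0.0609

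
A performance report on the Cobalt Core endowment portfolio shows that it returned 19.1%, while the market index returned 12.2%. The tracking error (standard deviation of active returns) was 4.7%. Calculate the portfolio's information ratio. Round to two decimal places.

IR = (Rp − Rb) / TE = (19.1% − 12.2%) / 4.7% = 6.90% / 4.7% = 1.4681

1.47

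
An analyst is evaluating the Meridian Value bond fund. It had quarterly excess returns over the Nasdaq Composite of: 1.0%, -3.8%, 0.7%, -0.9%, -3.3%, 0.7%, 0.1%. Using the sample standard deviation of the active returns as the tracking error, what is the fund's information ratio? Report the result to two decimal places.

r̄ = (1 − 3.8 + 0.7 − 0.9 − 3.3 + 0.7 + 0.1) / 7 = -0.7857%
Sample σ = √[Σ(r − r̄)² / 6] = √[23.8086 / 6] = √3.9681 = 1.9920%
IR = r̄ / tracking error = -0.7857 / 1.9920 = -0.3944

-0.39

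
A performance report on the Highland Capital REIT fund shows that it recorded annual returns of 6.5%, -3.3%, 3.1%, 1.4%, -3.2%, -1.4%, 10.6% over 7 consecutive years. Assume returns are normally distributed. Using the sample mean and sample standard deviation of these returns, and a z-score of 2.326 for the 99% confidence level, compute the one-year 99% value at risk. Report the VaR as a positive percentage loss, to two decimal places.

10.15

Mean return μ = 13.70 / 7 = 1.9571%
Σ(r − μ)² = 162.4571; sample σ = √(162.4571/6) = 5.2035%
VaR = −(μ − z·σ) = −(1.9571 − 2.326 × 5.2035) = −(-10.1462) = 10.1462%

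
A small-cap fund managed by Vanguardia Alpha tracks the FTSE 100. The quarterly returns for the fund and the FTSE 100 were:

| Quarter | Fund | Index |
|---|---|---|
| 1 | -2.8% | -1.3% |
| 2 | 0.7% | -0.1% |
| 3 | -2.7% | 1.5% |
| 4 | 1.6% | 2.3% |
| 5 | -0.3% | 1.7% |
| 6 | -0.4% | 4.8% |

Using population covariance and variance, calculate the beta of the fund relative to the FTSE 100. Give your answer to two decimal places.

r̄p = -0.6500%,  r̄m = 1.4833%
Cov = Σ(rp − r̄p)(rm − r̄m) / 6 = 1.0925
Var(rm) = Σ(rm − r̄m)² / 6 = 3.6614
β = Cov / Var = 1.0925 / 3.6614 = 0.2984

0.30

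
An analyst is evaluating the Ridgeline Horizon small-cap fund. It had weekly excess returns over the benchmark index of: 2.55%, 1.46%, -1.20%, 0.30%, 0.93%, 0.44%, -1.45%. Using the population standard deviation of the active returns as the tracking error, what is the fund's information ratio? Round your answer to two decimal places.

Mean return μ = 3.030 / 7 = 0.4329%
Population σ = √[Σ(r − μ)² / 7] = √[12.0135 / 7] = √1.7162 = 1.3100%
IR = μ / tracking error = 0.4329 / 1.3100 = 0.3305

0.33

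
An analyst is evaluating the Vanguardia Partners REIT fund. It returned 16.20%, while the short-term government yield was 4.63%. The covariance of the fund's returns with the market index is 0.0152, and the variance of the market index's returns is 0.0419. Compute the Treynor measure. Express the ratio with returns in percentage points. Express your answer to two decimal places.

β = Cov / Var = 0.0152 / 0.0419 = 0.3628
Treynor = (Rp − Rf) / β = (16.20% − 4.63%) / 0.3628 = 11.57 / 0.3628 = 31.8908

31.89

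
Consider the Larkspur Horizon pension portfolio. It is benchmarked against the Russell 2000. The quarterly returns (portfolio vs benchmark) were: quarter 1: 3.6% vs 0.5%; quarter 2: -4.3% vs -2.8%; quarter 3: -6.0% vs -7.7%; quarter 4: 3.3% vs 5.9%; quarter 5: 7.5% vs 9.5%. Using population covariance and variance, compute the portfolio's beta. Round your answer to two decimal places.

0.78

r̄p = 0.8200%,  r̄m = 1.0800%
Cov = Σ(rp − r̄p)(rm − r̄m) / 5 = 29.2664
Var(rm) = Σ(rm − r̄m)² / 5 = 37.3216
β = Cov / Var = 29.2664 / 37.3216 = 0.7842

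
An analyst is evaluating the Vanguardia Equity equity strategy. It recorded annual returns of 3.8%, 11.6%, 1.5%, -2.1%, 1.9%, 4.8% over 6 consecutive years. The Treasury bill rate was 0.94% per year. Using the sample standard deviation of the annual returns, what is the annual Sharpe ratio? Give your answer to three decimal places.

0.576

μ = (3.8 + 11.6 + 1.5 − 2.1 + 1.9 + 4.8) / 6 = 3.5833%
Sample std dev = √[105.2683 / 5] = 4.5884%
Sharpe = (μ − rf) / σ = (3.5833 − 0.94) / 4.5884 = 2.6433 / 4.5884 = 0.5761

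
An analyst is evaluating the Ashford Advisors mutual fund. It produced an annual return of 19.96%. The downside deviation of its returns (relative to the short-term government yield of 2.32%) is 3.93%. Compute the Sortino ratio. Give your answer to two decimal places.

4.49

Sortino = (Rp − Rf) / σd = (19.96% − 2.32%) / 3.93% = 17.64% / 3.93% = 4.4885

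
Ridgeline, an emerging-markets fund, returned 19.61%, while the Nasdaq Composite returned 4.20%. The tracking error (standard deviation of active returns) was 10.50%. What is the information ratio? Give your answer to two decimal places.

1.47

IR = (Rp − Rb) / TE = (19.61% − 4.20%) / 10.50% = 15.41% / 10.50% = 1.4676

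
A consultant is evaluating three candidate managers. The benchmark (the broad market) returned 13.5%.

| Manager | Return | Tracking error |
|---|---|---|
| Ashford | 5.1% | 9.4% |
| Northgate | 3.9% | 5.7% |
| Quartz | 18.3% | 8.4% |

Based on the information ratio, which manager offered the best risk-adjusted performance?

Ashford: IR = (5.1% − 13.5%) / 9.4% = -0.894
Northgate: IR = (3.9% − 13.5%) / 5.7% = -1.684
Quartz: IR = (18.3% − 13.5%) / 8.4% = 0.571
Highest: Quartz (0.571).

Quartz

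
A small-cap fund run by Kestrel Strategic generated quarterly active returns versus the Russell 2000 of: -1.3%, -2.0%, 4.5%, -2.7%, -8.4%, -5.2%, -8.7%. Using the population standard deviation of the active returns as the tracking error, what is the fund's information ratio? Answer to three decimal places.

r̄ = (-1.3 − 2 + 4.5 − 2.7 − 8.4 − 5.2 − 8.7) / 7 = -23.80 / 7 = -3.4000%
Σ(r − r̄)² = 125.6000; population σ = √(125.6000/7) = 4.2359%
IR = r̄ / tracking error = -3.4000 / 4.2359 = -0.8027

-0.803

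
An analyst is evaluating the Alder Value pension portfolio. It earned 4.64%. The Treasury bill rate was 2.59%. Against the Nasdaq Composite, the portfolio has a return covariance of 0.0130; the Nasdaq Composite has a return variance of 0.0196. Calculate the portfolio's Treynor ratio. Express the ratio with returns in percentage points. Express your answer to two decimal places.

3.09

β = Cov / Var = 0.0130 / 0.0196 = 0.6633
Treynor = (Rp − Rf) / β = (4.64% − 2.59%) / 0.6633 = 2.05 / 0.6633 = 3.0906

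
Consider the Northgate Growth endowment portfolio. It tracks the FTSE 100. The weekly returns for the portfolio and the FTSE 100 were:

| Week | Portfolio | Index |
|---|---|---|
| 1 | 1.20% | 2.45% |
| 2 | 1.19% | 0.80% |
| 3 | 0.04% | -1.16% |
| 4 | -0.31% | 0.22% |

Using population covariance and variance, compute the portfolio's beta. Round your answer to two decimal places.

0.38

r̄p = 0.5300%,  r̄m = 0.5775%
Cov = Σ(rp − r̄p)(rm − r̄m) / 4 = 0.6383
Var(rm) = Σ(rm − r̄m)² / 4 = 1.6756
β = Cov / Var = 0.6383 / 1.6756 = 0.3809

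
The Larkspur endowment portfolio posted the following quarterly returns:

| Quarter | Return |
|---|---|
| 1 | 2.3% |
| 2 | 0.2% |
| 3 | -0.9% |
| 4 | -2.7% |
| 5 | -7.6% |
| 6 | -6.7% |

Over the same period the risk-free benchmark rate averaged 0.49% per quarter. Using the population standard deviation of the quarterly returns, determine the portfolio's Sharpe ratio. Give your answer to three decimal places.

Mean return r̄ = -15.40 / 6 = -2.5667%
Population σ = √[Σ(r − r̄)² / 6] = √[76.5533 / 6] = √12.7589 = 3.5720%
Sharpe = (r̄ − rf) / σ = (-2.5667 − 0.49) / 3.5720 = -3.0567 / 3.5720 = -0.8557

-0.856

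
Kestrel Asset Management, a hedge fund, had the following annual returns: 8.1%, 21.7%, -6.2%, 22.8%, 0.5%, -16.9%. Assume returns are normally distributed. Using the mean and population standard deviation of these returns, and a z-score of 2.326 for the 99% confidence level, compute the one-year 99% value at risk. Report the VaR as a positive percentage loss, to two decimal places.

Mean return r̄ = 30.00 / 6 = 5.0000%
Population σ = √[Σ(r − r̄)² / 6] = √[1230.6400 / 6] = √205.1067 = 14.3215%
VaR = −(r̄ − z·σ) = −(5.0000 − 2.326 × 14.3215) = −(-28.3118) = 28.3118%

28.31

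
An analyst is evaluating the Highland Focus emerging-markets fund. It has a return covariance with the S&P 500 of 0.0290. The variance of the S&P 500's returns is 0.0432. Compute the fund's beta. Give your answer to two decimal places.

0.67

β = Cov(Rp, Rm) / Var(Rm) = 0.0290 / 0.0432 = 0.6713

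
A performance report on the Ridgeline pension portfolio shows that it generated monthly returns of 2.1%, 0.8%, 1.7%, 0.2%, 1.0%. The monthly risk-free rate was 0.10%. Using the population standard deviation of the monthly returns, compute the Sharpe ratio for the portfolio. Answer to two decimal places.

Mean return r̄ = 5.80 / 5 = 1.1600%
Σ(r − r̄)² = (2.1 − 1.1600)² + (0.8 − 1.1600)² + (1.7 − 1.1600)² + … = 2.2520
σ = √[2.2520 / 5] = 0.6711%
Sharpe = (r̄ − rf) / σ = (1.1600 − 0.1) / 0.6711 = 1.0600 / 0.6711 = 1.5795

1.58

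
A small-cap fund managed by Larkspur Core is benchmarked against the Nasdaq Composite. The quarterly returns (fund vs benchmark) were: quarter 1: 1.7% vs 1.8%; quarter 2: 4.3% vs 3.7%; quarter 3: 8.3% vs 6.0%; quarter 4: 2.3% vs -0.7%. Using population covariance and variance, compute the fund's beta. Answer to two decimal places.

0.92

r̄p = 4.1500%,  r̄m = 2.7000%
Cov = Σ(rp − r̄p)(rm − r̄m) / 4 = 5.5850
Var(rm) = Σ(rm − r̄m)² / 4 = 6.0650
β = Cov / Var = 5.5850 / 6.0650 = 0.9209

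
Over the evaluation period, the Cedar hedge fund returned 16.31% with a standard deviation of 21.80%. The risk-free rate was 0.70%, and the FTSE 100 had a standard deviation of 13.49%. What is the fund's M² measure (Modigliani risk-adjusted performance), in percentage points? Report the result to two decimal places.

10.36

Sharpe = (Rp − Rf) / σp = (16.31% − 0.70%) / 21.80% = 0.7161
M² = Rf + Sharpe × σm = 0.70% + 0.7161 × 13.49% = 10.3602%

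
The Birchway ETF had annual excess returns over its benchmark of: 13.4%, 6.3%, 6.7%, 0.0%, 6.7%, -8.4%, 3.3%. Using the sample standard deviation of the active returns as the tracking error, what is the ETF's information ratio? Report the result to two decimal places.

0.59

Mean return μ = 28.00 / 7 = 4.0000%
Sample σ = √[Σ(r − μ)² / 6] = √[278.4800 / 6] = √46.4133 = 6.8127%
IR = μ / tracking error = 4.0000 / 6.8127 = 0.5871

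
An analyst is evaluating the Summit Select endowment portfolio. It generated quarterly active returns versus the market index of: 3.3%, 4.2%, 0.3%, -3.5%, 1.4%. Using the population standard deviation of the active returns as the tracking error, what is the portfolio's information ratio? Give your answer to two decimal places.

0.42

r̄ = (3.3 + 4.2 + 0.3 − 3.5 + 1.4) / 5 = 1.1400%
Population σ = √[Σ(r − r̄)² / 5] = √[36.3320 / 5] = √7.2664 = 2.6956%
IR = r̄ / tracking error = 1.1400 / 2.6956 = 0.4229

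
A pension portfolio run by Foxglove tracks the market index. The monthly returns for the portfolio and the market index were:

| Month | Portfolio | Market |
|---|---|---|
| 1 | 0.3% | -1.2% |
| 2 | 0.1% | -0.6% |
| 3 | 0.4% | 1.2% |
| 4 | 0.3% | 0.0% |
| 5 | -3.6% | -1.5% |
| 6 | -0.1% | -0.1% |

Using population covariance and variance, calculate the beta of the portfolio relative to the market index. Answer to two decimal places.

r̄p = -0.4333%,  r̄m = -0.3667%
Cov = Σ(rp − r̄p)(rm − r̄m) / 6 = 0.7528
Var(rm) = Σ(rm − r̄m)² / 6 = 0.7822
β = Cov / Var = 0.7528 / 0.7822 = 0.9624

0.96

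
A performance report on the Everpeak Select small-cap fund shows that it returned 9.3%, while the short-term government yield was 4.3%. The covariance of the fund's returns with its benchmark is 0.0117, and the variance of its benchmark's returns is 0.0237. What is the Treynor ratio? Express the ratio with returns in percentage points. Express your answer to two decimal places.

β = Cov / Var = 0.0117 / 0.0237 = 0.4937
Treynor = (Rp − Rf) / β = (9.3% − 4.3%) / 0.4937 = 5.00 / 0.4937 = 10.1276

10.13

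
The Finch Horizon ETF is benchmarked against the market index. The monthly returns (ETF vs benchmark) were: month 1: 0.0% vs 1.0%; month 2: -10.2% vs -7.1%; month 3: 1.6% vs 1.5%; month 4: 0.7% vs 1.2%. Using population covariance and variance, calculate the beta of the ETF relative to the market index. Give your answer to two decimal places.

1.32

r̄p = -1.9750%,  r̄m = -0.8500%
Cov = Σ(rp − r̄p)(rm − r̄m) / 4 = 17.2363
Var(rm) = Σ(rm − r̄m)² / 4 = 13.0525
β = Cov / Var = 17.2363 / 13.0525 = 1.3205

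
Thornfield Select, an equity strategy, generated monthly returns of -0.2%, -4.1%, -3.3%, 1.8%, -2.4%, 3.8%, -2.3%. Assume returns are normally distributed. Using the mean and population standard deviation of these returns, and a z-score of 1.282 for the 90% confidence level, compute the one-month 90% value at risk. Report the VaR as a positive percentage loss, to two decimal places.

4.39

Mean return r̄ = -6.70 / 7 = -0.9571%
Σ(r − r̄)² = 50.0571; population σ = √(50.0571/7) = 2.6741%
VaR = −(r̄ − z·σ) = −(-0.9571 − 1.282 × 2.6741) = −(-4.3853) = 4.3853%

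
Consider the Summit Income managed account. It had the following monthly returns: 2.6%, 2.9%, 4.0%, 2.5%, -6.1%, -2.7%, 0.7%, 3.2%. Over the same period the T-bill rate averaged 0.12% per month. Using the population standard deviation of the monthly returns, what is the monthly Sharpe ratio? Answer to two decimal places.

Mean return r̄ = 7.10 / 8 = 0.8875%
Population std dev = √[86.3488 / 8] = 3.2854%
Sharpe = (r̄ − rf) / σ = (0.8875 − 0.12) / 3.2854 = 0.7675 / 3.2854 = 0.2336

0.23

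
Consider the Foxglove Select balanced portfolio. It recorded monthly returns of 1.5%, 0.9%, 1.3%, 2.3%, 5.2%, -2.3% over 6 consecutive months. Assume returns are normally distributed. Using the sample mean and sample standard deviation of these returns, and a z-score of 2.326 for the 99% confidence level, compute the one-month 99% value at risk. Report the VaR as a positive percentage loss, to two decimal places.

4.13

Mean return μ = 8.90 / 6 = 1.4833%
Sample σ = √[Σ(r − μ)² / 5] = √[29.1683 / 5] = √5.8337 = 2.4153%
VaR = −(μ − z·σ) = −(1.4833 − 2.326 × 2.4153) = −(-4.1347) = 4.1347%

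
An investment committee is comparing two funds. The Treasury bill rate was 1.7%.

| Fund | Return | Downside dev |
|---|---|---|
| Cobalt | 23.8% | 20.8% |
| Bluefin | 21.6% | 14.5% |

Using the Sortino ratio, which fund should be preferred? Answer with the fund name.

Bluefin

Cobalt: Sortino ratio = (23.8% − 1.7%) / 20.8% = 1.063
Bluefin: Sortino ratio = (21.6% − 1.7%) / 14.5% = 1.372
Highest: Bluefin (1.372).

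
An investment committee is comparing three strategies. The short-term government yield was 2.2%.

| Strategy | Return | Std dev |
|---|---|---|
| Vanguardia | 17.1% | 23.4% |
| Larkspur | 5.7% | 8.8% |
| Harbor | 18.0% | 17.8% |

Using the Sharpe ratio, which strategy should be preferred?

Vanguardia: Sharpe ratio = (17.1% − 2.2%) / 23.4% = 0.637
Larkspur: Sharpe ratio = (5.7% − 2.2%) / 8.8% = 0.398
Harbor: Sharpe ratio = (18.0% − 2.2%) / 17.8% = 0.888
Highest: Harbor (0.888).

Harbor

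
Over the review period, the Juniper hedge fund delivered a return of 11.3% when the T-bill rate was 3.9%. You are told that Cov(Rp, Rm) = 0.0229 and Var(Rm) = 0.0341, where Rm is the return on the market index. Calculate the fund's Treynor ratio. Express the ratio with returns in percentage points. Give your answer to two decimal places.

11.02

β = Cov / Var = 0.0229 / 0.0341 = 0.6716
Treynor = (Rp − Rf) / β = (11.3% − 3.9%) / 0.6716 = 7.40 / 0.6716 = 11.0185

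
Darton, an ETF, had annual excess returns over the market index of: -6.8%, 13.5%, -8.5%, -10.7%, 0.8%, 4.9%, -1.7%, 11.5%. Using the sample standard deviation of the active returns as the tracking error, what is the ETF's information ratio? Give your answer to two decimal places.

r̄ = (-6.8 + 13.5 − 8.5 − 10.7 + 0.8 + 4.9 − 1.7 + 11.5) / 8 = 3.00 / 8 = 0.3750%
Sample std dev = √[573.8950 / 7] = 9.0546%
IR = r̄ / tracking error = 0.3750 / 9.0546 = 0.0414

0.04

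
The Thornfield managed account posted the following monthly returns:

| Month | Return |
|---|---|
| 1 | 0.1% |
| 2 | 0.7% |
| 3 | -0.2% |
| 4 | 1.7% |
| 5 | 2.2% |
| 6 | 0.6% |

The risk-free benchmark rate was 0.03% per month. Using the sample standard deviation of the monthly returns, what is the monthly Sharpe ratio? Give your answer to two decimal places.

μ = (0.1 + 0.7 − 0.2 + 1.7 + 2.2 + 0.6) / 6 = 5.10 / 6 = 0.8500%
Sample σ = √[Σ(r − μ)² / 5] = √[4.2950 / 5] = √0.8590 = 0.9268%
Sharpe = (μ − rf) / σ = (0.8500 − 0.03) / 0.9268 = 0.8200 / 0.9268 = 0.8848

0.88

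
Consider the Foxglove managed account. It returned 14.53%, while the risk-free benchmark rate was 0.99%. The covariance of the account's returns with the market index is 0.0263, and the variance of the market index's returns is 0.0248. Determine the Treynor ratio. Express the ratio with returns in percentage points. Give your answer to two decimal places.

β = Cov / Var = 0.0263 / 0.0248 = 1.0605
Treynor = (Rp − Rf) / β = (14.53% − 0.99%) / 1.0605 = 13.54 / 1.0605 = 12.7676

12.77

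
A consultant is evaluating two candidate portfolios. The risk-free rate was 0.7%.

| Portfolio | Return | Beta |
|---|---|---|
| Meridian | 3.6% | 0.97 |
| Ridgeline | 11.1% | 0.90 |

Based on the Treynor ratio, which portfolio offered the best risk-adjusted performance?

Ridgeline

Meridian: Treynor = (3.6% − 0.7%) / 0.97 = 2.990
Ridgeline: Treynor = (11.1% − 0.7%) / 0.90 = 11.556
Highest: Ridgeline (11.556).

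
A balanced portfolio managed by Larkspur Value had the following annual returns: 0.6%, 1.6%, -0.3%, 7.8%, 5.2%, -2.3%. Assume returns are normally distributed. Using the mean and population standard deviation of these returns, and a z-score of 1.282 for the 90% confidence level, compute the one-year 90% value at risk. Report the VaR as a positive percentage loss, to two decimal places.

2.27

μ = (0.6 + 1.6 − 0.3 + 7.8 + 5.2 − 2.3) / 6 = 12.60 / 6 = 2.1000%
Population σ = √[Σ(r − μ)² / 6] = √[69.7200 / 6] = √11.6200 = 3.4088%
VaR = −(μ − z·σ) = −(2.1000 − 1.282 × 3.4088) = −(-2.2701) = 2.2701%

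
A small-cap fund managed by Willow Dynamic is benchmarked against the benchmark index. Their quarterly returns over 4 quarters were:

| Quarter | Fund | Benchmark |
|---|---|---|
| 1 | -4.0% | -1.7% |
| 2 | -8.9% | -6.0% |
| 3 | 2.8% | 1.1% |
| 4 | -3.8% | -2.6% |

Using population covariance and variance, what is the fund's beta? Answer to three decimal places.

1.603

r̄p = -3.4750%,  r̄m = -2.3000%
Cov = Σ(rp − r̄p)(rm − r̄m) / 4 = 10.2975
Var(rm) = Σ(rm − r̄m)² / 4 = 6.4250
β = Cov / Var = 10.2975 / 6.4250 = 1.6027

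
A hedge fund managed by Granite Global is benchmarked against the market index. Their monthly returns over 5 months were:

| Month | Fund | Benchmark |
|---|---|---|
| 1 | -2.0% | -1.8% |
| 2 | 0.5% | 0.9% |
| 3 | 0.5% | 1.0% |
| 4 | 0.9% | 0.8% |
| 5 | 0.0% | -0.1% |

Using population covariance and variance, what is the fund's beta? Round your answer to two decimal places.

0.95

r̄p = -0.0200%,  r̄m = 0.1600%
Cov = Σ(rp − r̄p)(rm − r̄m) / 5 = 1.0572
Var(rm) = Σ(rm − r̄m)² / 5 = 1.1144
β = Cov / Var = 1.0572 / 1.1144 = 0.9487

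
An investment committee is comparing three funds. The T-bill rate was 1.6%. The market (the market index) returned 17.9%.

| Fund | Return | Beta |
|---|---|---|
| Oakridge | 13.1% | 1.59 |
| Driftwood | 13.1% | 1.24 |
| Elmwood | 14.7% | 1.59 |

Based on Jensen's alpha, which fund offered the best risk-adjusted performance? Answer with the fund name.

Driftwood

Oakridge: α = 13.1% − [1.6% + 1.59 × (17.9% − 1.6%)] = -14.417
Driftwood: α = 13.1% − [1.6% + 1.24 × (17.9% − 1.6%)] = -8.712
Elmwood: α = 14.7% − [1.6% + 1.59 × (17.9% − 1.6%)] = -12.817
Highest: Driftwood (-8.712).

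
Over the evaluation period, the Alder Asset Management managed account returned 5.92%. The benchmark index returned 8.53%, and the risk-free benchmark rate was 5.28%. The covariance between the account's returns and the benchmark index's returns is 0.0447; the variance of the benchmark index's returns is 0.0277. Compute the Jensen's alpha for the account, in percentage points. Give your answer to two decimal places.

-4.60

β = Cov / Var = 0.0447 / 0.0277 = 1.6137
E[R] = Rf + β(Rm − Rf) = 5.28% + 1.6137 × (8.53% − 5.28%) = 10.5245%
α = Rp − E[R] = 5.92% − 10.5245% = -4.6045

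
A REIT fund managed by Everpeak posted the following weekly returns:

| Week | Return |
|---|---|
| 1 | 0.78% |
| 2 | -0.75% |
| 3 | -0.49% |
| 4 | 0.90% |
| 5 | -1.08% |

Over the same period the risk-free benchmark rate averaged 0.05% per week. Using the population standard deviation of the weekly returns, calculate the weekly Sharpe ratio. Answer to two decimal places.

μ = (0.78 − 0.75 − 0.49 + 0.9 − 1.08) / 5 = -0.640 / 5 = -0.1280%
Σ(r − μ)² = (0.78 − (-0.1280))² + (-0.75 − (-0.1280))² + … = 3.3055
σ = √[3.3055 / 5] = 0.8131%
Sharpe = (μ − rf) / σ = (-0.1280 − 0.05) / 0.8131 = -0.1780 / 0.8131 = -0.2189

-0.22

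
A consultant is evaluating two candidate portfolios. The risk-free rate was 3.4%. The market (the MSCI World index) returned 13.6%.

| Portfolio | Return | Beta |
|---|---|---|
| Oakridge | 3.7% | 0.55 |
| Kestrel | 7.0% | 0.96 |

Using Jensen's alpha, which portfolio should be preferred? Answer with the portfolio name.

Oakridge

Oakridge: α = 3.7% − [3.4% + 0.55 × (13.6% − 3.4%)] = -5.310
Kestrel: α = 7.0% − [3.4% + 0.96 × (13.6% − 3.4%)] = -6.192
Highest: Oakridge (-5.310).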